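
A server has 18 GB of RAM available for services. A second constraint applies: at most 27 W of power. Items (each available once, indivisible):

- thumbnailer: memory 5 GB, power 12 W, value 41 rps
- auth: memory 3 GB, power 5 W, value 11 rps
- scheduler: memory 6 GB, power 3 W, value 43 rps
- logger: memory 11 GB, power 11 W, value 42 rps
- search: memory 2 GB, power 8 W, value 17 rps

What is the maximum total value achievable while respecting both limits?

101 rps

Feasible sets respecting both limits:
- thumbnailer+scheduler+search: memory 13, power 23, value 101
- thumbnailer+auth+scheduler: memory 14, power 20, value 95
- scheduler+logger: memory 17, power 14, value 85
Best: 101 rps.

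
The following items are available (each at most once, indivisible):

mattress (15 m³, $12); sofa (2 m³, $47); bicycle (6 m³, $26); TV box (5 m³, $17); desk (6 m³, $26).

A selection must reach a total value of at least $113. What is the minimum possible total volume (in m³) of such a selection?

Subsets with value ≥ 113, sorted by total volume:
- sofa+bicycle+TV box+desk: volume 19, value 116
- mattress+sofa+bicycle+TV box+desk: volume 34, value 128
Minimum volume: 19 m³.

19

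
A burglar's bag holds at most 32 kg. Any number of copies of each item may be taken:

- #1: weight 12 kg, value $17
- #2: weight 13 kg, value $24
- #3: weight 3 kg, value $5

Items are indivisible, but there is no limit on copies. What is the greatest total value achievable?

Best value-per-unit is #2 at 24/13; filling with it alone gives 2×24 = 48.
Optimal mix: 2×#2 + 2×#3 → weight 32, value 58.

$58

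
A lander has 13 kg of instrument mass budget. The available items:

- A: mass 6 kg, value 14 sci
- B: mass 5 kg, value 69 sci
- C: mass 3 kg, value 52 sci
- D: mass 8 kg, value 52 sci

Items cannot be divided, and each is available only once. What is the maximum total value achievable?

Check high-value combinations within 13 kg:
- B+C: mass 5+3=8, value 69+52=121
- B+D: mass 5+8=13, value 69+52=121
- C+D: mass 3+8=11, value 52+52=104
- A+B: mass 6+5=11, value 14+69=83
- B: mass 5, value 69
Best: 121 sci.

121 sci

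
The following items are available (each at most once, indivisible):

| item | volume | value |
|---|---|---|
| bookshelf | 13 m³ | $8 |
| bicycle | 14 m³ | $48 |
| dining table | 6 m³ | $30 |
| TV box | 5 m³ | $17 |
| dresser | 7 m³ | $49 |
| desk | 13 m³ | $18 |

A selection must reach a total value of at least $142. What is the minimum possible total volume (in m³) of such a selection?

32

Subsets with value ≥ 142, sorted by total volume:
- bicycle+dining table+TV box+dresser: volume 32, value 144
- bicycle+dining table+dresser+desk: volume 40, value 145
- bicycle+dining table+TV box+dresser+desk: volume 45, value 162
Minimum volume: 32 m³.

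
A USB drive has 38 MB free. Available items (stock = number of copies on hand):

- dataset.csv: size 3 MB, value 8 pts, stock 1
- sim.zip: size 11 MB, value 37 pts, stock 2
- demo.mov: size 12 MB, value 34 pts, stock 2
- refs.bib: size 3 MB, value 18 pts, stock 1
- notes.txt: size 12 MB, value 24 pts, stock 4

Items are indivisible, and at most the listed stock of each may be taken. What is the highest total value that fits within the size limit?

126 pts

Best selections within size 38 and stock limits:
- 2×sim.zip + 1×demo.mov + 1×refs.bib: size 37, value 126
- 1×sim.zip + 2×demo.mov + 1×refs.bib: size 38, value 123
Best: 126 pts.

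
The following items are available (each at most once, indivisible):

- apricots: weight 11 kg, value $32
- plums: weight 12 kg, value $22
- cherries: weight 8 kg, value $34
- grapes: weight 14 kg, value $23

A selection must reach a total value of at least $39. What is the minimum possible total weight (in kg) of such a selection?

19

Subsets with value ≥ 39, sorted by total weight:
- apricots+cherries: weight 19, value 66
- plums+cherries: weight 20, value 56
- cherries+grapes: weight 22, value 57
- apricots+plums: weight 23, value 54
Minimum weight: 19 kg.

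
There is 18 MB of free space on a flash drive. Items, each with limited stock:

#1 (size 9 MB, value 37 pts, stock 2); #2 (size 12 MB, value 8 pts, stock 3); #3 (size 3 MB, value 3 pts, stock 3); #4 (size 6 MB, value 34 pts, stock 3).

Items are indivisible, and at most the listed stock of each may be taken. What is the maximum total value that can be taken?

Best selections within size 18 and stock limits:
- 3×#4: size 18, value 102
- 2×#3 + 2×#4: size 18, value 74
- 1×#1 + 1×#3 + 1×#4: size 18, value 74
- 2×#1: size 18, value 74
Best: 102 pts.

102 pts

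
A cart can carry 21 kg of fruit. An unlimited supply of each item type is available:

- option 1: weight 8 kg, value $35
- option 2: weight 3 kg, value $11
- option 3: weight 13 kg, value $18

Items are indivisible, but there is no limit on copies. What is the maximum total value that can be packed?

$81

Best value-per-unit is option 1 at 35/8; filling with it alone gives 2×35 = 70.
Optimal mix: 2×option 1 + 1×option 2 → weight 19, value 81.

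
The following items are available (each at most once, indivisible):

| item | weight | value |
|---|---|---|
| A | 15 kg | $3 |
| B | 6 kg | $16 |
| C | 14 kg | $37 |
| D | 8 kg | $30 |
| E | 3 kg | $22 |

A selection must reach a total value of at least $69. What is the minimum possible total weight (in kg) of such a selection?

Subsets with value ≥ 69, sorted by total weight:
- B+C+E: weight 23, value 75
- C+D+E: weight 25, value 89
Minimum weight: 23 kg.

23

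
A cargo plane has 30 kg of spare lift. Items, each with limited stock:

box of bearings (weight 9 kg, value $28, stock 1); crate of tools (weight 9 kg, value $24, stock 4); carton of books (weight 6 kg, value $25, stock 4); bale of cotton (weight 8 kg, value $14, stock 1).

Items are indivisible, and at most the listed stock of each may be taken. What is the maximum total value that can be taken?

$103

Top feasible selections:
- 1×box of bearings + 3×carton of books: weight 27, value 103
- 1×box of bearings + 1×crate of tools + 2×carton of books: weight 30, value 102
- 4×carton of books: weight 24, value 100
- 1×crate of tools + 3×carton of books: weight 27, value 99
Best: $103.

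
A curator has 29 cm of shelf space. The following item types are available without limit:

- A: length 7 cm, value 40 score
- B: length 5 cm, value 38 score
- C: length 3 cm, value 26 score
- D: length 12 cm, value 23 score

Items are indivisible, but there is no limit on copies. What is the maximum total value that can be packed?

Best value-per-unit is C at 26/3; filling with it alone gives 9×26 = 234.
Optimal mix: 1×B + 8×C → length 29, value 246.

246 score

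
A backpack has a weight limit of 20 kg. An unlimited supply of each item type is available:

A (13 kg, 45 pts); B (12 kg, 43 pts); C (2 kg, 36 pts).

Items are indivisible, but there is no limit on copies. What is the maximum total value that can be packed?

360 pts

Best value-per-unit is C at 36/2, and filling with it alone uses weight 10×2=20. No mix of the others beats 10×36 = 360.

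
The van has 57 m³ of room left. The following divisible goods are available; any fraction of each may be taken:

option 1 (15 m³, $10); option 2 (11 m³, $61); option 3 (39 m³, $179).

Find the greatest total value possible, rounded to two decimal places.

244.67

Take in order of value per unit:
- option 2 (61/11 per unit): all 11 → value 61, running total 61.00
- option 3 (179/39 per unit): all 39 → value 179, running total 240.00
- option 1 (10/15 per unit): 7 of 15 → value 7×10/15 = 4.6667, running total 244.67
Total 244.67.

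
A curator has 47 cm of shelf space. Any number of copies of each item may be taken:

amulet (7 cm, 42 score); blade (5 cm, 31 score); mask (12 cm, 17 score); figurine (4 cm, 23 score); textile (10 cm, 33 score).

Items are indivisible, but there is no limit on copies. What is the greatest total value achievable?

290 score

Best value-per-unit is blade at 31/5; filling with it alone gives 9×31 = 279.
Optimal mix: 1×amulet + 8×blade → length 47, value 290.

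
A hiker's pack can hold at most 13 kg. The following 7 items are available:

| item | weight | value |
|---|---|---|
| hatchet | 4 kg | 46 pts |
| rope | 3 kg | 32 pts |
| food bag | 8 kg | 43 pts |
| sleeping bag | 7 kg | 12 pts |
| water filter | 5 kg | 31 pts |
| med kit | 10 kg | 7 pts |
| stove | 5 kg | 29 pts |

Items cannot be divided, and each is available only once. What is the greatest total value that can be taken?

109 pts

Check high-value combinations within 13 kg:
- hatchet+rope+water filter: weight 4+3+5=12, value 46+32+31=109
- hatchet+rope+stove: weight 4+3+5=12, value 46+32+29=107
- rope+water filter+stove: weight 3+5+5=13, value 32+31+29=92
- hatchet+food bag: weight 4+8=12, value 46+43=89
Best: 109 pts.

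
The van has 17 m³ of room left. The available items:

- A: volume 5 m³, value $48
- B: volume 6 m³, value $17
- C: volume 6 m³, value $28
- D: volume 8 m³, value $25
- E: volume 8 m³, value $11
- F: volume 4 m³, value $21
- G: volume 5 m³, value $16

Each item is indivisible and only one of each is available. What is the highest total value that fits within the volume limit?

$97

Check high-value combinations within 17 m³:
- A+C+F: volume 5+6+4=15, value 48+28+21=97
- A+D+F: volume 5+8+4=17, value 48+25+21=94
- A+B+C: volume 5+6+6=17, value 48+17+28=93
- A+C+G: volume 5+6+5=16, value 48+28+16=92
- A+B+F: volume 5+6+4=15, value 48+17+21=86
Best: $97.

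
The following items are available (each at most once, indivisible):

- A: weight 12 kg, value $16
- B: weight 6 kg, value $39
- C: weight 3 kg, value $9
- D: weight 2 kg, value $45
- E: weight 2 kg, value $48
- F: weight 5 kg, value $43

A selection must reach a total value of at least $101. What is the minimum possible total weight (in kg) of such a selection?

7

Subsets with value ≥ 101, sorted by total weight:
- C+D+E: weight 7, value 102
- D+E+F: weight 9, value 136
- B+D+E: weight 10, value 132
- C+D+E+F: weight 12, value 145
Minimum weight: 7 kg.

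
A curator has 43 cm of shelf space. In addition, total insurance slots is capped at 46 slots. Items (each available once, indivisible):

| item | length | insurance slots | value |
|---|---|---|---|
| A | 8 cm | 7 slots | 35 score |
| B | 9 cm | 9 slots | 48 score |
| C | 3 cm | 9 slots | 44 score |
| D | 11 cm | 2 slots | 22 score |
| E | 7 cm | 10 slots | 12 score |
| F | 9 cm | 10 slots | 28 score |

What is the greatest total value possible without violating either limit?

177 score

Feasible sets respecting both limits:
- A+B+C+D+F: length 40, insurance slots 37, value 177
- A+B+C+E+F: length 36, insurance slots 45, value 167
- A+B+C+D+E: length 38, insurance slots 37, value 161
- A+B+C+F: length 29, insurance slots 35, value 155
Best: 177 score.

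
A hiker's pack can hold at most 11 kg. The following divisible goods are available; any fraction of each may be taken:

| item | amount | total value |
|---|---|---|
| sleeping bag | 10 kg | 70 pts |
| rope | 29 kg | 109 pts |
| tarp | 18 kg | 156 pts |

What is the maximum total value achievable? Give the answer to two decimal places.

95.33

Take in order of value per unit:
- tarp (156/18 per unit): 11 of 18 → value 11×156/18 = 95.3333, running total 95.33
Total 95.33.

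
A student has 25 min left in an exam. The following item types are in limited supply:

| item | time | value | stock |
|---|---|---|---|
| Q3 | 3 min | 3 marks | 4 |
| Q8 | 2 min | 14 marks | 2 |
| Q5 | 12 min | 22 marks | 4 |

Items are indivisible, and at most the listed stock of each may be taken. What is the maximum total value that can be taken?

Best selections within time 25 and stock limits:
- 3×Q3 + 2×Q8 + 1×Q5: time 25, value 59
- 2×Q3 + 2×Q8 + 1×Q5: time 22, value 56
- 1×Q3 + 2×Q8 + 1×Q5: time 19, value 53
Best: 59 marks.

59 marks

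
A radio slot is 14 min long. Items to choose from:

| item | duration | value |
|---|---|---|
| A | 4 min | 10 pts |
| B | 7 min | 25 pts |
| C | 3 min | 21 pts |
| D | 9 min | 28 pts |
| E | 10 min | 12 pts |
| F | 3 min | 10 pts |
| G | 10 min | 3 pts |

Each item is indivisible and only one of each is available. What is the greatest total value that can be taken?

This is a 0/1 knapsack; check combinations near the capacity.
- B+C+F: duration 7+3+3=13, value 25+21+10=56
- A+B+C: duration 4+7+3=14, value 10+25+21=56
- C+D: duration 3+9=12, value 21+28=49
- B+C: duration 7+3=10, value 25+21=46
Best: 56 pts.

56 pts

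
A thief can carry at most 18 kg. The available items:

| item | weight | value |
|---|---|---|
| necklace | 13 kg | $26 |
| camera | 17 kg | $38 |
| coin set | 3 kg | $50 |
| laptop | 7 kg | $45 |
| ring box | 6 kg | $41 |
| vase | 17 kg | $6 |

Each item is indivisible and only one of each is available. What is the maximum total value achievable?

This is a 0/1 knapsack; check combinations near the capacity.
- coin set+laptop+ring box: weight 3+7+6=16, value 50+45+41=136
- coin set+laptop: weight 3+7=10, value 50+45=95
- coin set+ring box: weight 3+6=9, value 50+41=91
Best: $136.

$136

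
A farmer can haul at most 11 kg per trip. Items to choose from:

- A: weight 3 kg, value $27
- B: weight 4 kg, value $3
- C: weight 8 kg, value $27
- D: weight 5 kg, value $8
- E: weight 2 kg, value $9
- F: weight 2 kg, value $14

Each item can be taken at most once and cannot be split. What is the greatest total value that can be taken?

This is a 0/1 knapsack; check combinations near the capacity.
- A+C: weight 3+8=11, value 27+27=54
- A+B+E+F: weight 3+4+2+2=11, value 27+3+9+14=53
- A+E+F: weight 3+2+2=7, value 27+9+14=50
Best: $54.

$54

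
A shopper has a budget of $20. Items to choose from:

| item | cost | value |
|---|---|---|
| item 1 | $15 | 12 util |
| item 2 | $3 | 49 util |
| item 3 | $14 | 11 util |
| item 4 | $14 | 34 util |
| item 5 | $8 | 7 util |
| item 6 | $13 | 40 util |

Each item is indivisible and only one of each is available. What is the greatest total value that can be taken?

89 util

Check high-value combinations within $20:
- item 2+item 6: cost 3+13=16, value 49+40=89
- item 2+item 4: cost 3+14=17, value 49+34=83
- item 1+item 2: cost 15+3=18, value 12+49=61
- item 2+item 3: cost 3+14=17, value 49+11=60
- item 2+item 5: cost 3+8=11, value 49+7=56
Best: 89 util.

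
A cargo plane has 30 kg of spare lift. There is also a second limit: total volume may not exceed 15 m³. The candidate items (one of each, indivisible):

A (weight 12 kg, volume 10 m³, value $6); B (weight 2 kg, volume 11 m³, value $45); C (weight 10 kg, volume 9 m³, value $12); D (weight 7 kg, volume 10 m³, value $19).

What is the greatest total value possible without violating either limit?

Feasible sets respecting both limits:
- B: weight 2, volume 11, value 45
- D: weight 7, volume 10, value 19
- C: weight 10, volume 9, value 12
- A: weight 12, volume 10, value 6
Best: $45.

$45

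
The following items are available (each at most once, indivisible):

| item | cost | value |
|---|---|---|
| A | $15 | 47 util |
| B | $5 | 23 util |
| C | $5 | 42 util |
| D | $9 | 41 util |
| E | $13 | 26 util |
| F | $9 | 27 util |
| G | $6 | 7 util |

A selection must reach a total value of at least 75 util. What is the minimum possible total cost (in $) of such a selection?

14

Subsets with value ≥ 75, sorted by total cost:
- C+D: cost 14, value 83
- B+C+D: cost 19, value 106
Minimum cost: 14 $.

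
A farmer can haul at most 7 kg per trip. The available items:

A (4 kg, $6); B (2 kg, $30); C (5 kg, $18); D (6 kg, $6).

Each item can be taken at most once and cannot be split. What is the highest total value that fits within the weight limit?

$48

Check high-value combinations within 7 kg:
- B+C: weight 2+5=7, value 30+18=48
- A+B: weight 4+2=6, value 6+30=36
- B: weight 2, value 30
- C: weight 5, value 18
- A: weight 4, value 6
Best: $48.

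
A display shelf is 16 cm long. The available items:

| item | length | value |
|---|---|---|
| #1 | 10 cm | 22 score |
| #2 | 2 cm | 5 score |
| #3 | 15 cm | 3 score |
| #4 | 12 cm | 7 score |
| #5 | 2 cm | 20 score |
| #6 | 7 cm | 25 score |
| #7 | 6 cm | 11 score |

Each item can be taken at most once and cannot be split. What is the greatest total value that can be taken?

Check high-value combinations within 16 cm:
- #5+#6+#7: length 2+7+6=15, value 20+25+11=56
- #2+#5+#6: length 2+2+7=11, value 5+20+25=50
- #1+#2+#5: length 10+2+2=14, value 22+5+20=47
- #5+#6: length 2+7=9, value 20+25=45
Best: 56 score.

56 score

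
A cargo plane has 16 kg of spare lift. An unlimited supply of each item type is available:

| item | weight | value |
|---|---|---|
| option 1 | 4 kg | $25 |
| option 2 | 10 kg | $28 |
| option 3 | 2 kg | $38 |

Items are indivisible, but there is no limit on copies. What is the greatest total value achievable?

Best value-per-unit is option 3 at 38/2, and filling with it alone uses weight 8×2=16. No mix of the others beats 8×38 = 304.

$304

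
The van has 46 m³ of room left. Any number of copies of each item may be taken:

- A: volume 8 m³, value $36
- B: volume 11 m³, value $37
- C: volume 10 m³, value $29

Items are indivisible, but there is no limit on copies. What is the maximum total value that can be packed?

Best value-per-unit is A at 36/8; filling with it alone gives 5×36 = 180.
Optimal mix: 3×A + 2×B → volume 46, value 182.

$182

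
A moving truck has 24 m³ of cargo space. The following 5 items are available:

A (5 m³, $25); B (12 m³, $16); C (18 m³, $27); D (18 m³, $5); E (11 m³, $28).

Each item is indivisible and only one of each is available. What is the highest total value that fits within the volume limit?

$53

Check high-value combinations within 24 m³:
- A+E: volume 5+11=16, value 25+28=53
- A+C: volume 5+18=23, value 25+27=52
- B+E: volume 12+11=23, value 16+28=44
- A+B: volume 5+12=17, value 25+16=41
Best: $53.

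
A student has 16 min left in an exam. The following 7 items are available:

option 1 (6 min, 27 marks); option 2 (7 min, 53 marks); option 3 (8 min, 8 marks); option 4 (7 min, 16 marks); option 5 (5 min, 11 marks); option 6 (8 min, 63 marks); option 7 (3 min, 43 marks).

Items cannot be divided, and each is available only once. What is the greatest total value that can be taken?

Check high-value combinations within 16 min:
- option 1+option 2+option 7: time 6+7+3=16, value 27+53+43=123
- option 5+option 6+option 7: time 5+8+3=16, value 11+63+43=117
- option 2+option 6: time 7+8=15, value 53+63=116
Best: 123 marks.

123 marks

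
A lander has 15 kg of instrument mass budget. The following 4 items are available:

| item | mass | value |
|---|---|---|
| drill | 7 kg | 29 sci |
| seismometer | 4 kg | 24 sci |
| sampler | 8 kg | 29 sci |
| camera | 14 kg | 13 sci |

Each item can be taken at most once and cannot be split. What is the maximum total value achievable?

58 sci

Check high-value combinations within 15 kg:
- drill+sampler: mass 7+8=15, value 29+29=58
- drill+seismometer: mass 7+4=11, value 29+24=53
- seismometer+sampler: mass 4+8=12, value 24+29=53
- drill: mass 7, value 29
- sampler: mass 8, value 29
Best: 58 sci.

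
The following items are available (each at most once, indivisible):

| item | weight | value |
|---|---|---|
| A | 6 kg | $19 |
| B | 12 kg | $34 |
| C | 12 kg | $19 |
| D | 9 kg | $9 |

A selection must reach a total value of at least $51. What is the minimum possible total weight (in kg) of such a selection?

18

Subsets with value ≥ 51, sorted by total weight:
- A+B: weight 18, value 53
- B+C: weight 24, value 53
- A+B+D: weight 27, value 62
- A+B+C: weight 30, value 72
Minimum weight: 18 kg.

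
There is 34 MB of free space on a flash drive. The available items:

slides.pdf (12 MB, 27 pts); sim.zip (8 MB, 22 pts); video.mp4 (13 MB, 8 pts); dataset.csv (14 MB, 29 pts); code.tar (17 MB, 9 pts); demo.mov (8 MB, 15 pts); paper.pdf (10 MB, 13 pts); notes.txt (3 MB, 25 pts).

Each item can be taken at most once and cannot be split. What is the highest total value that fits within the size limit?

This is a 0/1 knapsack; check combinations near the capacity.
- sim.zip+dataset.csv+demo.mov+notes.txt: size 8+14+8+3=33, value 22+29+15+25=91
- slides.pdf+sim.zip+demo.mov+notes.txt: size 12+8+8+3=31, value 27+22+15+25=89
- slides.pdf+sim.zip+paper.pdf+notes.txt: size 12+8+10+3=33, value 27+22+13+25=87
Best: 91 pts.

91 pts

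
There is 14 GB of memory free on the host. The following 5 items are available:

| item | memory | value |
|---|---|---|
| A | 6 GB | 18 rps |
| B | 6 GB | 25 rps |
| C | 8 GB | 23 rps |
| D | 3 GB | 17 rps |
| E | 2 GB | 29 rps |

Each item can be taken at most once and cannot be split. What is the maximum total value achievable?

72 rps

Check high-value combinations within 14 GB:
- A+B+E: memory 6+6+2=14, value 18+25+29=72
- B+D+E: memory 6+3+2=11, value 25+17+29=71
- C+D+E: memory 8+3+2=13, value 23+17+29=69
- A+D+E: memory 6+3+2=11, value 18+17+29=64
Best: 72 rps.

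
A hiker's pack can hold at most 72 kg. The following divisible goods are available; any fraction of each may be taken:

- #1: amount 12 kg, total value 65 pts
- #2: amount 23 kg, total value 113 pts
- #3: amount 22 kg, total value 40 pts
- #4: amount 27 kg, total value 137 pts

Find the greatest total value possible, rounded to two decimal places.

333.18

Take in order of value per unit:
- #1 (65/12 per unit): all 12 → value 65, running total 65.00
- #4 (137/27 per unit): all 27 → value 137, running total 202.00
- #2 (113/23 per unit): all 23 → value 113, running total 315.00
- #3 (40/22 per unit): 10 of 22 → value 10×40/22 = 18.1818, running total 333.18
Total 333.18.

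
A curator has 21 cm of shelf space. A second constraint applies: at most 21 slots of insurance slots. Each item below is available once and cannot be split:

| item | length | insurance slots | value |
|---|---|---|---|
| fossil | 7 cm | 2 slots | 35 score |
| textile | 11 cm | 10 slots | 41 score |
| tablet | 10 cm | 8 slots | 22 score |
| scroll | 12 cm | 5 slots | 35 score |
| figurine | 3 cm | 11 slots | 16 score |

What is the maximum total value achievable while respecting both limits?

Feasible sets respecting both limits:
- fossil+textile: length 18, insurance slots 12, value 76
- fossil+tablet+figurine: length 20, insurance slots 21, value 73
- fossil+scroll: length 19, insurance slots 7, value 70
Best: 76 score.

76 score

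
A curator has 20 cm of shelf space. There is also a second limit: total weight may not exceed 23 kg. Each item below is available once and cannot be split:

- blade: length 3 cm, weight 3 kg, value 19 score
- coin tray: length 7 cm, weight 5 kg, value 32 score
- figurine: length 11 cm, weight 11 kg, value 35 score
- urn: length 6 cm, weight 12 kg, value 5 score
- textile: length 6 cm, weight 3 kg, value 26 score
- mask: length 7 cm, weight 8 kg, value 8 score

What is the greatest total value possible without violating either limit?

Feasible sets respecting both limits:
- blade+figurine+textile: length 20, weight 17, value 80
- blade+coin tray+textile: length 16, weight 11, value 77
- coin tray+figurine: length 18, weight 16, value 67
Best: 80 score.

80 score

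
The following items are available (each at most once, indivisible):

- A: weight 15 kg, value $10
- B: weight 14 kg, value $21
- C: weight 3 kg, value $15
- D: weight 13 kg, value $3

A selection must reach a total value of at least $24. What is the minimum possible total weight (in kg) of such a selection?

17

Subsets with value ≥ 24, sorted by total weight:
- B+C: weight 17, value 36
- A+C: weight 18, value 25
- B+D: weight 27, value 24
Minimum weight: 17 kg.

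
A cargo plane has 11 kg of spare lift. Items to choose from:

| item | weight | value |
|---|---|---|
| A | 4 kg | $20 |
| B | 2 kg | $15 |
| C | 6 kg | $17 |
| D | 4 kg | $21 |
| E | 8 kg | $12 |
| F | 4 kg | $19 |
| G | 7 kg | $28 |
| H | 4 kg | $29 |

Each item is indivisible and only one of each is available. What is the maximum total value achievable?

$65

Check high-value combinations within 11 kg:
- B+D+H: weight 2+4+4=10, value 15+21+29=65
- A+B+H: weight 4+2+4=10, value 20+15+29=64
- B+F+H: weight 2+4+4=10, value 15+19+29=63
- G+H: weight 7+4=11, value 28+29=57
Best: $65.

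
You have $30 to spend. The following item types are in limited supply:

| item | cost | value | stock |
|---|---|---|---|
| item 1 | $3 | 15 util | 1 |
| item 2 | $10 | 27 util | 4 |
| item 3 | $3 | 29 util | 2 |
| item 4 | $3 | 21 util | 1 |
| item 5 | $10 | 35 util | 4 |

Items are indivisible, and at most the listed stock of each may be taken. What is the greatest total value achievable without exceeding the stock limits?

Best selections within cost 30 and stock limits:
- 2×item 3 + 1×item 4 + 2×item 5: cost 29, value 149
- 1×item 1 + 2×item 3 + 2×item 5: cost 29, value 143
- 1×item 2 + 2×item 3 + 1×item 4 + 1×item 5: cost 29, value 141
Best: 149 util.

149 util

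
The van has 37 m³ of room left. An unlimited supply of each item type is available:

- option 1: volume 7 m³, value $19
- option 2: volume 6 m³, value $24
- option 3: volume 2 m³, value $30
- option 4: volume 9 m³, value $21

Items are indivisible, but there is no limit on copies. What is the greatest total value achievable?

$540

Best value-per-unit is option 3 at 30/2, and filling with it alone uses volume 18×2=36. No mix of the others beats 18×30 = 540.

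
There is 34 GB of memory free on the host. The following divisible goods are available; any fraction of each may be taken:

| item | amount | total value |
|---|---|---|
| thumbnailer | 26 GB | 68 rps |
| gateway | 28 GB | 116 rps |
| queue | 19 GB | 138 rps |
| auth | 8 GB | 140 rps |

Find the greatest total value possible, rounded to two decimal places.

307.00

Take in order of value per unit:
- auth (140/8 per unit): all 8 → value 140, running total 140.00
- queue (138/19 per unit): all 19 → value 138, running total 278.00
- gateway (116/28 per unit): 7 of 28 → value 7×116/28 = 29.0000, running total 307.00
Total 307.00.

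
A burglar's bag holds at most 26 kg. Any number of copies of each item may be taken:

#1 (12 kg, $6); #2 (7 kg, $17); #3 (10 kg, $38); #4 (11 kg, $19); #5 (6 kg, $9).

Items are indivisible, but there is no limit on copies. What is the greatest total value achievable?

Best value-per-unit is #3 at 38/10; filling with it alone gives 2×38 = 76.
Optimal mix: 2×#3 + 1×#5 → weight 26, value 85.

$85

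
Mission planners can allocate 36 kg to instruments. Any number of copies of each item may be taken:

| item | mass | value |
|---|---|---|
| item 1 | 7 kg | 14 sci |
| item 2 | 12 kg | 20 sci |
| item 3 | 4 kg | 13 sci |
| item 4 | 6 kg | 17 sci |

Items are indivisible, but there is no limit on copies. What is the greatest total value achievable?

117 sci

Best value-per-unit is item 3 at 13/4, and filling with it alone uses mass 9×4=36. No mix of the others beats 9×13 = 117.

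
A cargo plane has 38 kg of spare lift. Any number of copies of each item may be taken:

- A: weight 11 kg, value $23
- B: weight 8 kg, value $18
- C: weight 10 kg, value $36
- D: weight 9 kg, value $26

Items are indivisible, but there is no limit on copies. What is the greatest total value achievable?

Best value-per-unit is C at 36/10; filling with it alone gives 3×36 = 108.
Optimal mix: 1×B + 3×C → weight 38, value 126.

$126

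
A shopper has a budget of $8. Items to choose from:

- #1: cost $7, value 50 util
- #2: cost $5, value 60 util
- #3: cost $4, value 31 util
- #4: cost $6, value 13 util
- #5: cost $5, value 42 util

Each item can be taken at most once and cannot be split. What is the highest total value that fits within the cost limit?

60 util

This is a 0/1 knapsack; check combinations near the capacity.
- #2: cost 5, value 60
- #1: cost 7, value 50
- #5: cost 5, value 42
- #3: cost 4, value 31
- #4: cost 6, value 13
Best: 60 util.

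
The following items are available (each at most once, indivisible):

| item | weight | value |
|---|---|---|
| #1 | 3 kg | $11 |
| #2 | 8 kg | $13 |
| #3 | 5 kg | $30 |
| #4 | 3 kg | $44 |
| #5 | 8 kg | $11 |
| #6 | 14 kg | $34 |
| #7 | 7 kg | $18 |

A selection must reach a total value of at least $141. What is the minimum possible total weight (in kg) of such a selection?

40

Subsets with value ≥ 141, sorted by total weight:
- #1+#2+#3+#4+#6+#7: weight 40, value 150
- #1+#3+#4+#5+#6+#7: weight 40, value 148
- #1+#2+#3+#4+#5+#6: weight 41, value 143
- #2+#3+#4+#5+#6+#7: weight 45, value 150
Minimum weight: 40 kg.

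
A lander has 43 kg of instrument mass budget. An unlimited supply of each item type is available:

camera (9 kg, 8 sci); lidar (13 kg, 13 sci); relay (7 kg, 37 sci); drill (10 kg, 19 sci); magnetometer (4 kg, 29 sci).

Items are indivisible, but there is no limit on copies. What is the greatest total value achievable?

Best value-per-unit is magnetometer at 29/4; filling with it alone gives 10×29 = 290.
Optimal mix: 1×relay + 9×magnetometer → mass 43, value 298.

298 sci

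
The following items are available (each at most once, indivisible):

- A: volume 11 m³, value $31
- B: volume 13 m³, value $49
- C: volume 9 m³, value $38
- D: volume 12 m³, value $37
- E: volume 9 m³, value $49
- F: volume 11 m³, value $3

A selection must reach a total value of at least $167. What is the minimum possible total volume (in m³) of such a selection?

42

Subsets with value ≥ 167, sorted by total volume:
- A+B+C+E: volume 42, value 167
- B+C+D+E: volume 43, value 173
- A+B+C+E+F: volume 53, value 170
Minimum volume: 42 m³.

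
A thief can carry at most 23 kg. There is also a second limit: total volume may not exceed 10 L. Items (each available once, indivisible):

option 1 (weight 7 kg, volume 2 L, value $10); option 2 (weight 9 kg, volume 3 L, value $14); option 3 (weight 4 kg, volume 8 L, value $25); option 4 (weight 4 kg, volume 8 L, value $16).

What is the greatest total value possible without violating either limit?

$35

Feasible sets respecting both limits:
- option 1+option 3: weight 11, volume 10, value 35
- option 1+option 4: weight 11, volume 10, value 26
- option 3: weight 4, volume 8, value 25
Best: $35.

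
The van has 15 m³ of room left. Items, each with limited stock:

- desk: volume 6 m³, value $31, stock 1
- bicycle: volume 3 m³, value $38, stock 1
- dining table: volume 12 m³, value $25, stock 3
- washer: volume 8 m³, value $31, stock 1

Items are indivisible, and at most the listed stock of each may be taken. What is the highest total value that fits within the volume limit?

$69

Best selections within volume 15 and stock limits:
- 1×desk + 1×bicycle: volume 9, value 69
- 1×bicycle + 1×washer: volume 11, value 69
- 1×bicycle + 1×dining table: volume 15, value 63
- 1×desk + 1×washer: volume 14, value 62
Best: $69.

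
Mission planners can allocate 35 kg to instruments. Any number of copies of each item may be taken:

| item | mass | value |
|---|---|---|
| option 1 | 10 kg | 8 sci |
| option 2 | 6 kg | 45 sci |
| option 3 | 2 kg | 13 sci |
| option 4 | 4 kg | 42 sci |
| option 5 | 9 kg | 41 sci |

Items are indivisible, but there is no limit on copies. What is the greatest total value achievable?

349 sci

Best value-per-unit is option 4 at 42/4; filling with it alone gives 8×42 = 336.
Optimal mix: 1×option 3 + 8×option 4 → mass 34, value 349.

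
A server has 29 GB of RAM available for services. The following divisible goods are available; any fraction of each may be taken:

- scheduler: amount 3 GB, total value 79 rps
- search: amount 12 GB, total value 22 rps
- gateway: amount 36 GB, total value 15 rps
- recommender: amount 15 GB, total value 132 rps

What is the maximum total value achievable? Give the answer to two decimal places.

231.17

Take in order of value per unit:
- scheduler (79/3 per unit): all 3 → value 79, running total 79.00
- recommender (132/15 per unit): all 15 → value 132, running total 211.00
- search (22/12 per unit): 11 of 12 → value 11×22/12 = 20.1667, running total 231.17
Total 231.17.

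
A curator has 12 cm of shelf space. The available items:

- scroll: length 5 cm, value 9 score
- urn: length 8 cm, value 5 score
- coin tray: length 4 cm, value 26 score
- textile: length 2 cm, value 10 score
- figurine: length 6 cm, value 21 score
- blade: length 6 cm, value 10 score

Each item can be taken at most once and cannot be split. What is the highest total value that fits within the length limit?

This is a 0/1 knapsack; check combinations near the capacity.
- coin tray+textile+figurine: length 4+2+6=12, value 26+10+21=57
- coin tray+figurine: length 4+6=10, value 26+21=47
- coin tray+textile+blade: length 4+2+6=12, value 26+10+10=46
- scroll+coin tray+textile: length 5+4+2=11, value 9+26+10=45
- coin tray+textile: length 4+2=6, value 26+10=36
Best: 57 score.

57 score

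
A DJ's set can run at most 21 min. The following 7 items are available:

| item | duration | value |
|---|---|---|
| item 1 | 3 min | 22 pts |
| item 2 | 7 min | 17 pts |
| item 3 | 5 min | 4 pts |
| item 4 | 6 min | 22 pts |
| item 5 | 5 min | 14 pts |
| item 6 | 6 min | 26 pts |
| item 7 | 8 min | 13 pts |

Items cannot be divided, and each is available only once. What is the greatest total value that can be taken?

84 pts

Check high-value combinations within 21 min:
- item 1+item 4+item 5+item 6: duration 3+6+5+6=20, value 22+22+14+26=84
- item 1+item 2+item 5+item 6: duration 3+7+5+6=21, value 22+17+14+26=79
- item 1+item 2+item 4+item 5: duration 3+7+6+5=21, value 22+17+22+14=75
Best: 84 pts.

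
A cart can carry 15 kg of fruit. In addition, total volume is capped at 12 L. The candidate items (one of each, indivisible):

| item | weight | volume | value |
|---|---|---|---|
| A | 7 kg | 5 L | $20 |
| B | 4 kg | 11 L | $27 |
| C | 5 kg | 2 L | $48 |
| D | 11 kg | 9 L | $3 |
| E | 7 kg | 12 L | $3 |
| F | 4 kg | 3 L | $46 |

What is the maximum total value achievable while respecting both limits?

$94

Feasible sets respecting both limits:
- C+F: weight 9, volume 5, value 94
- A+C: weight 12, volume 7, value 68
- A+F: weight 11, volume 8, value 66
Best: $94.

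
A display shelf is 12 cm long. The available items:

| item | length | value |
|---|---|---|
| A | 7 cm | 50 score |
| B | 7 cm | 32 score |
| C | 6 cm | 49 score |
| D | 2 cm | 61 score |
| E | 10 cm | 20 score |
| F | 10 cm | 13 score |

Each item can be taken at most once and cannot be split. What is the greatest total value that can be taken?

111 score

Check high-value combinations within 12 cm:
- A+D: length 7+2=9, value 50+61=111
- C+D: length 6+2=8, value 49+61=110
- B+D: length 7+2=9, value 32+61=93
- D+E: length 2+10=12, value 61+20=81
Best: 111 score.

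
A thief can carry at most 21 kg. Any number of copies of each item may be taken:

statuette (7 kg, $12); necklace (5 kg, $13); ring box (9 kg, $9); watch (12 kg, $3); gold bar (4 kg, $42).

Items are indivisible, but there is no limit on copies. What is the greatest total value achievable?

$210

Best value-per-unit is gold bar at 42/4, and filling with it alone uses weight 5×4=20. No mix of the others beats 5×42 = 210.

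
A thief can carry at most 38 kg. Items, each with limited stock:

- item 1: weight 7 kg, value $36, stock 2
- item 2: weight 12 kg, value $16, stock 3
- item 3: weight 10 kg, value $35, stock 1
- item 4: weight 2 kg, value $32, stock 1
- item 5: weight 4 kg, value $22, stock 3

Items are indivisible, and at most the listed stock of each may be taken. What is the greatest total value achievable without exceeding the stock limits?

Top feasible selections:
- 2×item 1 + 1×item 3 + 1×item 4 + 3×item 5: weight 38, value 205
- 2×item 1 + 1×item 3 + 1×item 4 + 2×item 5: weight 34, value 183
- 2×item 1 + 1×item 3 + 3×item 5: weight 36, value 173
Best: $205.

$205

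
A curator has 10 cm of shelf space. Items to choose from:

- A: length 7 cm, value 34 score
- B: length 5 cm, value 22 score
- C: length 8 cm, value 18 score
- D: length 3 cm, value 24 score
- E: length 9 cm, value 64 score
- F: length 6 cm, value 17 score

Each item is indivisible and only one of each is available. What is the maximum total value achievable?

64 score

Check high-value combinations within 10 cm:
- E: length 9, value 64
- A+D: length 7+3=10, value 34+24=58
- B+D: length 5+3=8, value 22+24=46
Best: 64 score.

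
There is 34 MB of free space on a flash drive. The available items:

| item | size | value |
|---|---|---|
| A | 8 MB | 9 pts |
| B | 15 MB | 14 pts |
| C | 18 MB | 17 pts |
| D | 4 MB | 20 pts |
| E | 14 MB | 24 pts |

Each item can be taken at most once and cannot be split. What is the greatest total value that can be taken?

Check high-value combinations within 34 MB:
- B+D+E: size 15+4+14=33, value 14+20+24=58
- A+D+E: size 8+4+14=26, value 9+20+24=53
- A+C+D: size 8+18+4=30, value 9+17+20=46
- D+E: size 4+14=18, value 20+24=44
- A+B+D: size 8+15+4=27, value 9+14+20=43
Best: 58 pts.

58 pts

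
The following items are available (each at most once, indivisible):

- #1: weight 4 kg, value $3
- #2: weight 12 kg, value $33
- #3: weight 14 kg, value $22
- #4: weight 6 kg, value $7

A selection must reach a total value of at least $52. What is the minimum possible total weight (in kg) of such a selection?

26

Subsets with value ≥ 52, sorted by total weight:
- #2+#3: weight 26, value 55
- #1+#2+#3: weight 30, value 58
- #2+#3+#4: weight 32, value 62
- #1+#2+#3+#4: weight 36, value 65
Minimum weight: 26 kg.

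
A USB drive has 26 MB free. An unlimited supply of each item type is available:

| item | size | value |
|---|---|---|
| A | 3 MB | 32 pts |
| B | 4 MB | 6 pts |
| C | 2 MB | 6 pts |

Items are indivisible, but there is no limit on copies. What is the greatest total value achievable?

262 pts

Best value-per-unit is A at 32/3; filling with it alone gives 8×32 = 256.
Optimal mix: 8×A + 1×C → size 26, value 262.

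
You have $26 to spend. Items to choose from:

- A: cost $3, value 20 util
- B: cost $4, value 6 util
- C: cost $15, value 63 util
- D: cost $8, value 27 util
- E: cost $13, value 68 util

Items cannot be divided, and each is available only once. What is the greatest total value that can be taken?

115 util

This is a 0/1 knapsack; check combinations near the capacity.
- A+D+E: cost 3+8+13=24, value 20+27+68=115
- A+C+D: cost 3+15+8=26, value 20+63+27=110
- B+D+E: cost 4+8+13=25, value 6+27+68=101
- D+E: cost 8+13=21, value 27+68=95
Best: 115 util.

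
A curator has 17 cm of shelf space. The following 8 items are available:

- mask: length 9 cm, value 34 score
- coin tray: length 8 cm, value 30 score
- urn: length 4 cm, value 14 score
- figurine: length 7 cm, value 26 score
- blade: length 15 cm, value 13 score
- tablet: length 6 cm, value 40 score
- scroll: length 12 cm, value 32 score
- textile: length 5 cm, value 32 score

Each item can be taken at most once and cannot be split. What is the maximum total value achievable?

Check high-value combinations within 17 cm:
- urn+tablet+textile: length 4+6+5=15, value 14+40+32=86
- urn+figurine+tablet: length 4+7+6=17, value 14+26+40=80
- coin tray+urn+textile: length 8+4+5=17, value 30+14+32=76
- mask+tablet: length 9+6=15, value 34+40=74
Best: 86 score.

86 score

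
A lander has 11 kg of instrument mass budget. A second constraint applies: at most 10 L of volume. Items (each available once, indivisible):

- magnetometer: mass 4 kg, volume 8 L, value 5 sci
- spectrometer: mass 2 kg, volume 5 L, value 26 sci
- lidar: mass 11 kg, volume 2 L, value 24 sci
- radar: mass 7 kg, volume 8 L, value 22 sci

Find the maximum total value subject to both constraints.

Feasible sets respecting both limits:
- spectrometer: mass 2, volume 5, value 26
- lidar: mass 11, volume 2, value 24
- radar: mass 7, volume 8, value 22
Best: 26 sci.

26 sci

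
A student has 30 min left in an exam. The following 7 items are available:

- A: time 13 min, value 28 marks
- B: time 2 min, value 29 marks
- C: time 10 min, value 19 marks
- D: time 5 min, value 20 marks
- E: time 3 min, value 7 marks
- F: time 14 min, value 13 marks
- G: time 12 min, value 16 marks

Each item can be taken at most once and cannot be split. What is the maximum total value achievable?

96 marks

This is a 0/1 knapsack; check combinations near the capacity.
- A+B+C+D: time 13+2+10+5=30, value 28+29+19+20=96
- A+B+D+E: time 13+2+5+3=23, value 28+29+20+7=84
- B+C+D+G: time 2+10+5+12=29, value 29+19+20+16=84
Best: 96 marks.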